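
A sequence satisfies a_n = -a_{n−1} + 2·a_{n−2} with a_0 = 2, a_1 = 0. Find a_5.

With companion matrix A = [[-1, 2], [1, 0]], [a_n, a_{n−1}]ᵀ = A·[a_{n−1}, a_{n−2}]ᵀ, so [a_5, a_4]ᵀ = A^4·[a_1, a_0]ᵀ.
A^4 = [[11, -10], [-5, 6]], giving [a_5, a_4]ᵀ = [[-20], [12]].

-20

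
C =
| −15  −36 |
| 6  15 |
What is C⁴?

tr C = 0 and det C = −9, so the characteristic polynomial is λ² − (0)λ + (−9) with roots −3 and 3.
Eigenvectors give P = [[3, −2], [−1, 1]] with P⁻¹ = [[1, 2], [1, 3]], and C = P·diag(−3, 3)·P⁻¹.
Then C⁴ = P·diag(81, 81)·P⁻¹ = [[243, −162], [−81, 81]] · [[1, 2], [1, 3]] = [[81, 0], [0, 81]].

[[81, 0], [0, 81]]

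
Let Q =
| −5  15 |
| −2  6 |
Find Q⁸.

Q² = Q (a projection; rank 1, trace 1), so Q⁸ = Q.

[[−5, 15], [−2, 6]]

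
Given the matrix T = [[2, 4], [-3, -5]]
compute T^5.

tr T = -3 and det T = 2, so the characteristic polynomial is λ² − (-3)λ + (2) with roots -1 and -2.
Eigenvectors give P = [[4, -1], [-3, 1]] with P⁻¹ = [[1, 1], [3, 4]], and T = P·diag(-1, -2)·P⁻¹.
Then T^5 = P·diag(-1, -32)·P⁻¹ = [[-4, 32], [3, -32]] · [[1, 1], [3, 4]] = [[92, 124], [-93, -125]].

[[92, 124], [-93, -125]]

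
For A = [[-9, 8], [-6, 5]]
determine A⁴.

tr A = -4 and det A = 3, so the characteristic polynomial is λ² − (-4)λ + (3) with roots -3 and -1.
Eigenvectors give P = [[4, -1], [3, -1]] with P⁻¹ = [[1, -1], [3, -4]], and A = P·diag(-3, -1)·P⁻¹.
Then A⁴ = P·diag(81, 1)·P⁻¹ = [[324, -1], [243, -1]] · [[1, -1], [3, -4]] = [[321, -320], [240, -239]].

[[321, -320], [240, -239]]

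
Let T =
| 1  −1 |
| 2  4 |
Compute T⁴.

tr T = 5 and det T = 6, so the characteristic polynomial is λ² − (5)λ + (6) with roots 2 and 3.
Eigenvectors give P = [[−1, 1], [1, −2]] with P⁻¹ = [[−2, −1], [−1, −1]], and T = P·diag(2, 3)·P⁻¹.
Then T⁴ = P·diag(16, 81)·P⁻¹ = [[−16, 81], [16, −162]] · [[−2, −1], [−1, −1]] = [[−49, −65], [130, 146]].

[[−49, −65], [130, 146]]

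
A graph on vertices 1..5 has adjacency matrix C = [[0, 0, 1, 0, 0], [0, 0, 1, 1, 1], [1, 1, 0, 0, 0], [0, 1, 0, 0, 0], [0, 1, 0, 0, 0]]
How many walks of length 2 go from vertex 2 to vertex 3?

0

The number of length-2 walks from vertex 2 to vertex 3 is entry (2,3) of C², where C is the adjacency matrix.
C² = [[1, 1, 0, 0, 0], [1, 3, 0, 0, 0], [0, 0, 2, 1, 1], [0, 0, 1, 1, 1], [0, 0, 1, 1, 1]]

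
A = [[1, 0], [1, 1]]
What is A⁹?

[[1, 0], [9, 1]]

A = I + N where N = [[0, 0], [1, 0]] is strictly lower-triangular, so N² = 0.
(I + N)⁹ = I + 9·N = [[1, 0], [9, 1]].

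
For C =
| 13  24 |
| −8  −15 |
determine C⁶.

tr C = −2 and det C = −3, so the characteristic polynomial is λ² − (−2)λ + (−3) with roots −3 and 1.
Eigenvectors give P = [[−3, −2], [2, 1]] with P⁻¹ = [[1, 2], [−2, −3]], and C = P·diag(−3, 1)·P⁻¹.
Then C⁶ = P·diag(729, 1)·P⁻¹ = [[−2187, −2], [1458, 1]] · [[1, 2], [−2, −3]] = [[−2183, −4368], [1456, 2913]].

[[−2183, −4368], [1456, 2913]]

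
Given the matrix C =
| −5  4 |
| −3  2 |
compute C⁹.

tr C = −3 and det C = 2, so the characteristic polynomial is λ² − (−3)λ + (2) with roots −2 and −1.
Eigenvectors give P = [[−4, −1], [−3, −1]] with P⁻¹ = [[−1, 1], [3, −4]], and C = P·diag(−2, −1)·P⁻¹.
Then C⁹ = P·diag(−512, −1)·P⁻¹ = [[2048, 1], [1536, 1]] · [[−1, 1], [3, −4]] = [[−2045, 2044], [−1533, 1532]].

[[−2045, 2044], [−1533, 1532]]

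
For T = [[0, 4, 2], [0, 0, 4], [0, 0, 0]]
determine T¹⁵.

T is strictly triangular, hence nilpotent: T³ = 0, so T¹⁵ = 0.

[[0, 0, 0], [0, 0, 0], [0, 0, 0]]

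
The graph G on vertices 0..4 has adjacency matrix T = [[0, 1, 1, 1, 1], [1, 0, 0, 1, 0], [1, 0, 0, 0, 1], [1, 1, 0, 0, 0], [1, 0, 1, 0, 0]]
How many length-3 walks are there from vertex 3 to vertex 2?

The number of length-3 walks from vertex 3 to vertex 2 is entry (3,2) of T³, where T is the adjacency matrix.
T² = [[4, 1, 1, 1, 1], [1, 2, 1, 1, 1], [1, 1, 2, 1, 1], [1, 1, 1, 2, 1], [1, 1, 1, 1, 2]]
T³ = [[4, 5, 5, 5, 5], [5, 2, 2, 3, 2], [5, 2, 2, 2, 3], [5, 3, 2, 2, 2], [5, 2, 3, 2, 2]]

2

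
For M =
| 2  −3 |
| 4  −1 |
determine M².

[[−8, −3], [4, −11]]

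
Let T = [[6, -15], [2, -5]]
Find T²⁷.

[[6, -15], [2, -5]]

T² = T (a projection; rank 1, trace 1), so T²⁷ = T.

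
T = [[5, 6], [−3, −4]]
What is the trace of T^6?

65

tr T = 1 and det T = −2, so the characteristic polynomial is λ² − (1)λ + (−2) with roots −1 and 2.
Eigenvectors give P = [[1, −2], [−1, 1]] with P⁻¹ = [[−1, −2], [−1, −1]], and T = P·diag(−1, 2)·P⁻¹.
Then T^6 = P·diag(1, 64)·P⁻¹ = [[1, −128], [−1, 64]] · [[−1, −2], [−1, −1]] = [[127, 126], [−63, −62]].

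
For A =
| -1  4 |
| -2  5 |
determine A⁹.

tr A = 4 and det A = 3, so the characteristic polynomial is λ² − (4)λ + (3) with roots 3 and 1.
Eigenvectors give P = [[1, 2], [1, 1]] with P⁻¹ = [[-1, 2], [1, -1]], and A = P·diag(3, 1)·P⁻¹.
Then A⁹ = P·diag(19683, 1)·P⁻¹ = [[19683, 2], [19683, 1]] · [[-1, 2], [1, -1]] = [[-19681, 39364], [-19682, 39365]].

[[-19681, 39364], [-19682, 39365]]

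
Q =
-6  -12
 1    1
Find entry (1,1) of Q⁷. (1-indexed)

-8364

tr Q = -5 and det Q = 6, so the characteristic polynomial is λ² − (-5)λ + (6) with roots -3 and -2.
Eigenvectors give P = [[4, -3], [-1, 1]] with P⁻¹ = [[1, 3], [1, 4]], and Q = P·diag(-3, -2)·P⁻¹.
Then Q⁷ = P·diag(-2187, -128)·P⁻¹ = [[-8748, 384], [2187, -128]] · [[1, 3], [1, 4]] = [[-8364, -24708], [2059, 6049]].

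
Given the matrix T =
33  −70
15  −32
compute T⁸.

[[44391, −88270], [18915, −37574]]

tr T = 1 and det T = −6, so the characteristic polynomial is λ² − (1)λ + (−6) with roots −2 and 3.
Eigenvectors give P = [[2, 7], [1, 3]] with P⁻¹ = [[−3, 7], [1, −2]], and T = P·diag(−2, 3)·P⁻¹.
Then T⁸ = P·diag(256, 6561)·P⁻¹ = [[512, 45927], [256, 19683]] · [[−3, 7], [1, −2]] = [[44391, −88270], [18915, −37574]].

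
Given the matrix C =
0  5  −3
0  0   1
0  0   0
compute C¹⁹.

C is strictly triangular, hence nilpotent: C³ = 0, so C¹⁹ = 0.

[[0, 0, 0], [0, 0, 0], [0, 0, 0]]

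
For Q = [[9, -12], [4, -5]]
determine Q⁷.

tr Q = 4 and det Q = 3, so the characteristic polynomial is λ² − (4)λ + (3) with roots 1 and 3.
Eigenvectors give P = [[-3, -2], [-2, -1]] with P⁻¹ = [[1, -2], [-2, 3]], and Q = P·diag(1, 3)·P⁻¹.
Then Q⁷ = P·diag(1, 2187)·P⁻¹ = [[-3, -4374], [-2, -2187]] · [[1, -2], [-2, 3]] = [[8745, -13116], [4372, -6557]].

[[8745, -13116], [4372, -6557]]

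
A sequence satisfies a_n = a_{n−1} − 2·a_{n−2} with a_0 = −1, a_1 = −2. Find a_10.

−12

With companion matrix T = [[1, −2], [1, 0]], [a_n, a_{n−1}]ᵀ = T·[a_{n−1}, a_{n−2}]ᵀ, so [a_10, a_9]ᵀ = T⁹·[a_1, a_0]ᵀ.
T⁹ = [[−11, 34], [−17, 6]], giving [a_10, a_9]ᵀ = [[−12], [28]].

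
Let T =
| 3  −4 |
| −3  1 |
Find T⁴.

[[633, −544], [−408, 361]]

T² = [[21, −16], [−12, 13]]
T³ = [[111, −100], [−75, 61]]
T⁴ = [[633, −544], [−408, 361]]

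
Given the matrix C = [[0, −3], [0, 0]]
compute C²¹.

[[0, 0], [0, 0]]

C is strictly triangular, hence nilpotent: C² = 0, so C²¹ = 0.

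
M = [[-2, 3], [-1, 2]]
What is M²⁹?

[[-2, 3], [-1, 2]]

M² = I (check: tr M = 0 and det M = -1), so M²⁹ = M since 29 is odd.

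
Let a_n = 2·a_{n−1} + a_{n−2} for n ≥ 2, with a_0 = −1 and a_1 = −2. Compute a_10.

With companion matrix Q = [[2, 1], [1, 0]], [a_n, a_{n−1}]ᵀ = Q·[a_{n−1}, a_{n−2}]ᵀ, so [a_10, a_9]ᵀ = Q⁹·[a_1, a_0]ᵀ.
Q⁹ = [[2378, 985], [985, 408]], giving [a_10, a_9]ᵀ = [[−5741], [−2378]].

−5741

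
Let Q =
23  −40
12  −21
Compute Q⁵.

tr Q = 2 and det Q = −3, so the characteristic polynomial is λ² − (2)λ + (−3) with roots 3 and −1.
Eigenvectors give P = [[−2, 5], [−1, 3]] with P⁻¹ = [[−3, 5], [−1, 2]], and Q = P·diag(3, −1)·P⁻¹.
Then Q⁵ = P·diag(243, −1)·P⁻¹ = [[−486, −5], [−243, −3]] · [[−3, 5], [−1, 2]] = [[1463, −2440], [732, −1221]].

[[1463, −2440], [732, −1221]]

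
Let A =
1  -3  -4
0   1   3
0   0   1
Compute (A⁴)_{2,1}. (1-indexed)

A = I + N where N = [[0, -3, -4], [0, 0, 3], [0, 0, 0]] is strictly upper-triangular, so N³ = 0.
(I + N)⁴ = I + 4·N + 6·N² = [[1, -12, -70], [0, 1, 12], [0, 0, 1]].

0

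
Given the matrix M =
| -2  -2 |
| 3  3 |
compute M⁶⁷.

M² = M (a projection; rank 1, trace 1), so M⁶⁷ = M.

[[-2, -2], [3, 3]]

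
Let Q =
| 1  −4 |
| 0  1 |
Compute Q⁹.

[[1, −36], [0, 1]]

Q = I + N where N = [[0, −4], [0, 0]] is strictly upper-triangular, so N² = 0.
(I + N)⁹ = I + 9·N = [[1, −36], [0, 1]].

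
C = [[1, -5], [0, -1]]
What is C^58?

[[1, 0], [0, 1]]

C² = I (check: tr C = 0 and det C = -1), so C^58 = I since 58 is even.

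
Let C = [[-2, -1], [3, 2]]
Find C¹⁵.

C² = I (check: tr C = 0 and det C = -1), so C¹⁵ = C since 15 is odd.

[[-2, -1], [3, 2]]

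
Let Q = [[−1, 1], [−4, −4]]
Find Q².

[[−3, −5], [20, 12]]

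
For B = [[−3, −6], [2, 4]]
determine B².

B² = B (a projection; rank 1, trace 1), so B² = B.

[[−3, −6], [2, 4]]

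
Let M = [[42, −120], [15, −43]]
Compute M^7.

[[18648, −55560], [6945, −20707]]

tr M = −1 and det M = −6, so the characteristic polynomial is λ² − (−1)λ + (−6) with roots 2 and −3.
Eigenvectors give P = [[3, −8], [1, −3]] with P⁻¹ = [[3, −8], [1, −3]], and M = P·diag(2, −3)·P⁻¹.
Then M^7 = P·diag(128, −2187)·P⁻¹ = [[384, 17496], [128, 6561]] · [[3, −8], [1, −3]] = [[18648, −55560], [6945, −20707]].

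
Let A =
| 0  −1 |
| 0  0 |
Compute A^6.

A is strictly triangular, hence nilpotent: A^2 = 0, so A^6 = 0.

[[0, 0], [0, 0]]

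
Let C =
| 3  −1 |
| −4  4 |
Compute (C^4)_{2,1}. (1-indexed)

C^2 = [[13, −7], [−28, 20]]
C^3 = [[67, −41], [−164, 108]]
C^4 = [[365, −231], [−924, 596]]

−924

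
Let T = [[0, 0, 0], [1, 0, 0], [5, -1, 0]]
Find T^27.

T is strictly triangular, hence nilpotent: T^3 = 0, so T^27 = 0.

[[0, 0, 0], [0, 0, 0], [0, 0, 0]]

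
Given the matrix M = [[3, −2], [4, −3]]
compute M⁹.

M² = I (check: tr M = 0 and det M = −1), so M⁹ = M since 9 is odd.

[[3, −2], [4, −3]]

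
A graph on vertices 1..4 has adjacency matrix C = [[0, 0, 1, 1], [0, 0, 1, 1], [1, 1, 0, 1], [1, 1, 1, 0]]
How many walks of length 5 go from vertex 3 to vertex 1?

29

The number of length-5 walks from vertex 3 to vertex 1 is entry (3,1) of C^5, where C is the adjacency matrix.
C^2 = [[2, 2, 1, 1], [2, 2, 1, 1], [1, 1, 3, 2], [1, 1, 2, 3]]
C^3 = [[2, 2, 5, 5], [2, 2, 5, 5], [5, 5, 4, 5], [5, 5, 5, 4]]
C^4 = [[10, 10, 9, 9], [10, 10, 9, 9], [9, 9, 15, 14], [9, 9, 14, 15]]
C^5 = [[18, 18, 29, 29], [18, 18, 29, 29], [29, 29, 32, 33], [29, 29, 33, 32]]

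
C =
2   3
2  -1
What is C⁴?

C² = [[10, 3], [2, 7]]
C³ = [[26, 27], [18, -1]]
C⁴ = [[106, 51], [34, 55]]

[[106, 51], [34, 55]]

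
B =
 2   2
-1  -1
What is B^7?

[[2, 2], [-1, -1]]

B² = B (a projection; rank 1, trace 1), so B^7 = B.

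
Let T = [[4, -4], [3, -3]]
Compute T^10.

[[4, -4], [3, -3]]

T² = T (a projection; rank 1, trace 1), so T^10 = T.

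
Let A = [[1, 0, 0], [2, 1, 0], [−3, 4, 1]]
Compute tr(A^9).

3

A = I + N where N = [[0, 0, 0], [2, 0, 0], [−3, 4, 0]] is strictly lower-triangular, so N^3 = 0.
(I + N)^9 = I + 9·N + 36·N^2 = [[1, 0, 0], [18, 1, 0], [261, 36, 1]].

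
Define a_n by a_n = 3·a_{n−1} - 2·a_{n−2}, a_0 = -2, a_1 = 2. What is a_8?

1018

With companion matrix T = [[3, -2], [1, 0]], [a_n, a_{n−1}]ᵀ = T·[a_{n−1}, a_{n−2}]ᵀ, so [a_8, a_7]ᵀ = T⁷·[a_1, a_0]ᵀ.
T⁷ = [[255, -254], [127, -126]], giving [a_8, a_7]ᵀ = [[1018], [506]].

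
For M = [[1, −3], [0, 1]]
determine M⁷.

[[1, −21], [0, 1]]

M = I + N where N = [[0, −3], [0, 0]] is strictly upper-triangular, so N² = 0.
(I + N)⁷ = I + 7·N = [[1, −21], [0, 1]].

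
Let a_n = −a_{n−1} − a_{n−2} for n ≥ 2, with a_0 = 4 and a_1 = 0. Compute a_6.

4

With companion matrix Q = [[−1, −1], [1, 0]], [a_n, a_{n−1}]ᵀ = Q·[a_{n−1}, a_{n−2}]ᵀ, so [a_6, a_5]ᵀ = Q⁵·[a_1, a_0]ᵀ.
Q⁵ = [[0, 1], [−1, −1]], giving [a_6, a_5]ᵀ = [[4], [−4]].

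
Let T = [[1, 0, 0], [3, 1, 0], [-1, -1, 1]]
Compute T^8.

[[1, 0, 0], [24, 1, 0], [-92, -8, 1]]

T = I + N where N = [[0, 0, 0], [3, 0, 0], [-1, -1, 0]] is strictly lower-triangular, so N^3 = 0.
(I + N)^8 = I + 8·N + 28·N^2 = [[1, 0, 0], [24, 1, 0], [-92, -8, 1]].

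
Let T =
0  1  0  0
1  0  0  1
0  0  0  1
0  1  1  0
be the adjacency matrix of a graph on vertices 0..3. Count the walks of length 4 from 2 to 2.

The number of length-4 walks from vertex 2 to vertex 2 is entry (2,2) of T⁴, where T is the adjacency matrix.
T² = [[1, 0, 0, 1], [0, 2, 1, 0], [0, 1, 1, 0], [1, 0, 0, 2]]
T³ = [[0, 2, 1, 0], [2, 0, 0, 3], [1, 0, 0, 2], [0, 3, 2, 0]]
T⁴ = [[2, 0, 0, 3], [0, 5, 3, 0], [0, 3, 2, 0], [3, 0, 0, 5]]

2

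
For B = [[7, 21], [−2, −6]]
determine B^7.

B² = B (a projection; rank 1, trace 1), so B^7 = B.

[[7, 21], [−2, −6]]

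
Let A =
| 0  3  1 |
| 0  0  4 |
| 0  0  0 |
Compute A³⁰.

[[0, 0, 0], [0, 0, 0], [0, 0, 0]]

A is strictly triangular, hence nilpotent: A³ = 0, so A³⁰ = 0.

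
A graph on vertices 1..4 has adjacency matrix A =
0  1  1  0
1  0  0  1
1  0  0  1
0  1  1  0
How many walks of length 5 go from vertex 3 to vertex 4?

16

The number of length-5 walks from vertex 3 to vertex 4 is entry (3,4) of A⁵, where A is the adjacency matrix.
A² = [[2, 0, 0, 2], [0, 2, 2, 0], [0, 2, 2, 0], [2, 0, 0, 2]]
A³ = [[0, 4, 4, 0], [4, 0, 0, 4], [4, 0, 0, 4], [0, 4, 4, 0]]
A⁴ = [[8, 0, 0, 8], [0, 8, 8, 0], [0, 8, 8, 0], [8, 0, 0, 8]]
A⁵ = [[0, 16, 16, 0], [16, 0, 0, 16], [16, 0, 0, 16], [0, 16, 16, 0]]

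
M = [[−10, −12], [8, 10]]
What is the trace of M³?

tr M = 0 and det M = −4, so the characteristic polynomial is λ² − (0)λ + (−4) with roots 2 and −2.
Eigenvectors give P = [[1, −3], [−1, 2]] with P⁻¹ = [[−2, −3], [−1, −1]], and M = P·diag(2, −2)·P⁻¹.
Then M³ = P·diag(8, −8)·P⁻¹ = [[8, 24], [−8, −16]] · [[−2, −3], [−1, −1]] = [[−40, −48], [32, 40]].

0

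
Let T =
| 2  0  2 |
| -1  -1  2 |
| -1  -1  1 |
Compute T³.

T² = [[2, -2, 6], [-3, -1, -2], [-2, 0, -3]]
T³ = [[0, -4, 6], [-3, 3, -10], [-1, 3, -7]]

[[0, -4, 6], [-3, 3, -10], [-1, 3, -7]]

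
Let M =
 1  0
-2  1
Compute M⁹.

M = I + N where N = [[0, 0], [-2, 0]] is strictly lower-triangular, so N² = 0.
(I + N)⁹ = I + 9·N = [[1, 0], [-18, 1]].

[[1, 0], [-18, 1]]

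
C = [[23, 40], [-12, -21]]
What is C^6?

tr C = 2 and det C = -3, so the characteristic polynomial is λ² − (2)λ + (-3) with roots -1 and 3.
Eigenvectors give P = [[-5, 2], [3, -1]] with P⁻¹ = [[1, 2], [3, 5]], and C = P·diag(-1, 3)·P⁻¹.
Then C^6 = P·diag(1, 729)·P⁻¹ = [[-5, 1458], [3, -729]] · [[1, 2], [3, 5]] = [[4369, 7280], [-2184, -3639]].

[[4369, 7280], [-2184, -3639]]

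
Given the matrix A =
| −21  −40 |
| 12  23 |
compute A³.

[[−141, −280], [84, 167]]

tr A = 2 and det A = −3, so the characteristic polynomial is λ² − (2)λ + (−3) with roots 3 and −1.
Eigenvectors give P = [[5, −2], [−3, 1]] with P⁻¹ = [[−1, −2], [−3, −5]], and A = P·diag(3, −1)·P⁻¹.
Then A³ = P·diag(27, −1)·P⁻¹ = [[135, 2], [−81, −1]] · [[−1, −2], [−3, −5]] = [[−141, −280], [84, 167]].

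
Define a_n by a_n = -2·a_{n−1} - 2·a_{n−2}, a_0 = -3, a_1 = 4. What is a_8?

-48

With companion matrix M = [[-2, -2], [1, 0]], [a_n, a_{n−1}]ᵀ = M·[a_{n−1}, a_{n−2}]ᵀ, so [a_8, a_7]ᵀ = M⁷·[a_1, a_0]ᵀ.
M⁷ = [[0, 16], [-8, -16]], giving [a_8, a_7]ᵀ = [[-48], [16]].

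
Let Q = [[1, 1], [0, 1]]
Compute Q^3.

[[1, 3], [0, 1]]

Q = I + N where N = [[0, 1], [0, 0]] is strictly upper-triangular, so N^2 = 0.
(I + N)^3 = I + 3·N = [[1, 3], [0, 1]].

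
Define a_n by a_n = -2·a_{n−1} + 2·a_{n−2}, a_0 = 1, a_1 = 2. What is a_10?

-8480

With companion matrix Q = [[-2, 2], [1, 0]], [a_n, a_{n−1}]ᵀ = Q·[a_{n−1}, a_{n−2}]ᵀ, so [a_10, a_9]ᵀ = Q⁹·[a_1, a_0]ᵀ.
Q⁹ = [[-6688, 4896], [2448, -1792]], giving [a_10, a_9]ᵀ = [[-8480], [3104]].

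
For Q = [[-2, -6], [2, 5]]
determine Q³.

[[-20, -42], [14, 29]]

tr Q = 3 and det Q = 2, so the characteristic polynomial is λ² − (3)λ + (2) with roots 2 and 1.
Eigenvectors give P = [[3, 2], [-2, -1]] with P⁻¹ = [[-1, -2], [2, 3]], and Q = P·diag(2, 1)·P⁻¹.
Then Q³ = P·diag(8, 1)·P⁻¹ = [[24, 2], [-16, -1]] · [[-1, -2], [2, 3]] = [[-20, -42], [14, 29]].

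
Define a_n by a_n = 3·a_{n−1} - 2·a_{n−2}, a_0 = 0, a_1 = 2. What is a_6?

126

With companion matrix M = [[3, -2], [1, 0]], [a_n, a_{n−1}]ᵀ = M·[a_{n−1}, a_{n−2}]ᵀ, so [a_6, a_5]ᵀ = M⁵·[a_1, a_0]ᵀ.
M⁵ = [[63, -62], [31, -30]], giving [a_6, a_5]ᵀ = [[126], [62]].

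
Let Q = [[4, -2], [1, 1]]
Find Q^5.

[[454, -422], [211, -179]]

tr Q = 5 and det Q = 6, so the characteristic polynomial is λ² − (5)λ + (6) with roots 2 and 3.
Eigenvectors give P = [[1, -2], [1, -1]] with P⁻¹ = [[-1, 2], [-1, 1]], and Q = P·diag(2, 3)·P⁻¹.
Then Q^5 = P·diag(32, 243)·P⁻¹ = [[32, -486], [32, -243]] · [[-1, 2], [-1, 1]] = [[454, -422], [211, -179]].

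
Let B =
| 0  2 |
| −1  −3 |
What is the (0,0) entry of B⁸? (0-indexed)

−254

tr B = −3 and det B = 2, so the characteristic polynomial is λ² − (−3)λ + (2) with roots −1 and −2.
Eigenvectors give P = [[−2, −1], [1, 1]] with P⁻¹ = [[−1, −1], [1, 2]], and B = P·diag(−1, −2)·P⁻¹.
Then B⁸ = P·diag(1, 256)·P⁻¹ = [[−2, −256], [1, 256]] · [[−1, −1], [1, 2]] = [[−254, −510], [255, 511]].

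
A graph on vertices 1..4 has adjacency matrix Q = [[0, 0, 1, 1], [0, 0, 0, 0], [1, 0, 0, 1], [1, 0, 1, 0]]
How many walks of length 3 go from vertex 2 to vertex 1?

The number of length-3 walks from vertex 2 to vertex 1 is entry (2,1) of Q^3, where Q is the adjacency matrix.
Q^2 = [[2, 0, 1, 1], [0, 0, 0, 0], [1, 0, 2, 1], [1, 0, 1, 2]]
Q^3 = [[2, 0, 3, 3], [0, 0, 0, 0], [3, 0, 2, 3], [3, 0, 3, 2]]

0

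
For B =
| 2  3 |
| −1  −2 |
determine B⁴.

B² = I (check: tr B = 0 and det B = −1), so B⁴ = I since 4 is even.

[[1, 0], [0, 1]]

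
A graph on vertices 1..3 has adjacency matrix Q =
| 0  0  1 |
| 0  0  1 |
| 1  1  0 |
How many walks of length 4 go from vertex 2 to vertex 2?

2

The number of length-4 walks from vertex 2 to vertex 2 is entry (2,2) of Q^4, where Q is the adjacency matrix.
Q^2 = [[1, 1, 0], [1, 1, 0], [0, 0, 2]]
Q^3 = [[0, 0, 2], [0, 0, 2], [2, 2, 0]]
Q^4 = [[2, 2, 0], [2, 2, 0], [0, 0, 4]]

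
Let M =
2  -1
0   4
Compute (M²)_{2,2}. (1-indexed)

16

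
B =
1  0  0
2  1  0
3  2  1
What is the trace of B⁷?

3

B = I + N where N = [[0, 0, 0], [2, 0, 0], [3, 2, 0]] is strictly lower-triangular, so N³ = 0.
(I + N)⁷ = I + 7·N + 21·N² = [[1, 0, 0], [14, 1, 0], [105, 14, 1]].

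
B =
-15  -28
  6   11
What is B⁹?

tr B = -4 and det B = 3, so the characteristic polynomial is λ² − (-4)λ + (3) with roots -3 and -1.
Eigenvectors give P = [[-7, -2], [3, 1]] with P⁻¹ = [[-1, -2], [3, 7]], and B = P·diag(-3, -1)·P⁻¹.
Then B⁹ = P·diag(-19683, -1)·P⁻¹ = [[137781, 2], [-59049, -1]] · [[-1, -2], [3, 7]] = [[-137775, -275548], [59046, 118091]].

[[-137775, -275548], [59046, 118091]]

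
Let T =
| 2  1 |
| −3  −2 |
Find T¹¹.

[[2, 1], [−3, −2]]

T² = I (check: tr T = 0 and det T = −1), so T¹¹ = T since 11 is odd.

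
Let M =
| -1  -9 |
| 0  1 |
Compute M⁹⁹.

M² = I (check: tr M = 0 and det M = -1), so M⁹⁹ = M since 99 is odd.

[[-1, -9], [0, 1]]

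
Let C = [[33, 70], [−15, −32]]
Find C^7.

[[16077, 32410], [−6945, −14018]]

tr C = 1 and det C = −6, so the characteristic polynomial is λ² − (1)λ + (−6) with roots −2 and 3.
Eigenvectors give P = [[−2, 7], [1, −3]] with P⁻¹ = [[3, 7], [1, 2]], and C = P·diag(−2, 3)·P⁻¹.
Then C^7 = P·diag(−128, 2187)·P⁻¹ = [[256, 15309], [−128, −6561]] · [[3, 7], [1, 2]] = [[16077, 32410], [−6945, −14018]].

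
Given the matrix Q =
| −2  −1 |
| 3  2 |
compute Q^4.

[[1, 0], [0, 1]]

Q² = I (check: tr Q = 0 and det Q = −1), so Q^4 = I since 4 is even.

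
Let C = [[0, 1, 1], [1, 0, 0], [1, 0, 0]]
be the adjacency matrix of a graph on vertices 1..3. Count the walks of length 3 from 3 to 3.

The number of length-3 walks from vertex 3 to vertex 3 is entry (3,3) of C³, where C is the adjacency matrix.
C² = [[2, 0, 0], [0, 1, 1], [0, 1, 1]]
C³ = [[0, 2, 2], [2, 0, 0], [2, 0, 0]]

0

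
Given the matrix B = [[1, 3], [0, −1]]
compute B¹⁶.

[[1, 0], [0, 1]]

B² = I (check: tr B = 0 and det B = −1), so B¹⁶ = I since 16 is even.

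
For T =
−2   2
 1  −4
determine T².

[[6, −12], [−6, 18]]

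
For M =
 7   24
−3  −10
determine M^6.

tr M = −3 and det M = 2, so the characteristic polynomial is λ² − (−3)λ + (2) with roots −1 and −2.
Eigenvectors give P = [[−3, −8], [1, 3]] with P⁻¹ = [[−3, −8], [1, 3]], and M = P·diag(−1, −2)·P⁻¹.
Then M^6 = P·diag(1, 64)·P⁻¹ = [[−3, −512], [1, 192]] · [[−3, −8], [1, 3]] = [[−503, −1512], [189, 568]].

[[−503, −1512], [189, 568]]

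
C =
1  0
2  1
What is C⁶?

C = I + N where N = [[0, 0], [2, 0]] is strictly lower-triangular, so N² = 0.
(I + N)⁶ = I + 6·N = [[1, 0], [12, 1]].

[[1, 0], [12, 1]]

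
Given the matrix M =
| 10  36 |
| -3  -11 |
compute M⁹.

[[1540, 6156], [-513, -2051]]

tr M = -1 and det M = -2, so the characteristic polynomial is λ² − (-1)λ + (-2) with roots 1 and -2.
Eigenvectors give P = [[4, 3], [-1, -1]] with P⁻¹ = [[1, 3], [-1, -4]], and M = P·diag(1, -2)·P⁻¹.
Then M⁹ = P·diag(1, -512)·P⁻¹ = [[4, -1536], [-1, 512]] · [[1, 3], [-1, -4]] = [[1540, 6156], [-513, -2051]].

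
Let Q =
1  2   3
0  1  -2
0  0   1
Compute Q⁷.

Q = I + N where N = [[0, 2, 3], [0, 0, -2], [0, 0, 0]] is strictly upper-triangular, so N³ = 0.
(I + N)⁷ = I + 7·N + 21·N² = [[1, 14, -63], [0, 1, -14], [0, 0, 1]].

[[1, 14, -63], [0, 1, -14], [0, 0, 1]]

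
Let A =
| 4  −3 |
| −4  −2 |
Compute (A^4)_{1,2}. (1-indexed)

A^2 = [[28, −6], [−8, 16]]
A^3 = [[136, −72], [−96, −8]]
A^4 = [[832, −264], [−352, 304]]

−264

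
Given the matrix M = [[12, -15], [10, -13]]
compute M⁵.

[[582, -825], [550, -793]]

tr M = -1 and det M = -6, so the characteristic polynomial is λ² − (-1)λ + (-6) with roots -3 and 2.
Eigenvectors give P = [[1, -3], [1, -2]] with P⁻¹ = [[-2, 3], [-1, 1]], and M = P·diag(-3, 2)·P⁻¹.
Then M⁵ = P·diag(-243, 32)·P⁻¹ = [[-243, -96], [-243, -64]] · [[-2, 3], [-1, 1]] = [[582, -825], [550, -793]].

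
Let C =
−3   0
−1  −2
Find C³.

[[−27, 0], [−19, −8]]

C² = [[9, 0], [5, 4]]
C³ = [[−27, 0], [−19, −8]]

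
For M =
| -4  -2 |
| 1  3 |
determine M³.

M² = [[14, 2], [-1, 7]]
M³ = [[-54, -22], [11, 23]]

[[-54, -22], [11, 23]]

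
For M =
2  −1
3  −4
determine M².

[[1, 2], [−6, 13]]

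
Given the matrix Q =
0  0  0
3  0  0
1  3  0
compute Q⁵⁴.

Q is strictly triangular, hence nilpotent: Q³ = 0, so Q⁵⁴ = 0.

[[0, 0, 0], [0, 0, 0], [0, 0, 0]]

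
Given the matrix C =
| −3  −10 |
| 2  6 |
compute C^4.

[[−59, −150], [30, 76]]

tr C = 3 and det C = 2, so the characteristic polynomial is λ² − (3)λ + (2) with roots 2 and 1.
Eigenvectors give P = [[−2, 5], [1, −2]] with P⁻¹ = [[2, 5], [1, 2]], and C = P·diag(2, 1)·P⁻¹.
Then C^4 = P·diag(16, 1)·P⁻¹ = [[−32, 5], [16, −2]] · [[2, 5], [1, 2]] = [[−59, −150], [30, 76]].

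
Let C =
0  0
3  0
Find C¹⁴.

C is strictly triangular, hence nilpotent: C² = 0, so C¹⁴ = 0.

[[0, 0], [0, 0]]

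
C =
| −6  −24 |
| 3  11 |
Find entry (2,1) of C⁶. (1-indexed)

1995

tr C = 5 and det C = 6, so the characteristic polynomial is λ² − (5)λ + (6) with roots 2 and 3.
Eigenvectors give P = [[−3, −8], [1, 3]] with P⁻¹ = [[−3, −8], [1, 3]], and C = P·diag(2, 3)·P⁻¹.
Then C⁶ = P·diag(64, 729)·P⁻¹ = [[−192, −5832], [64, 2187]] · [[−3, −8], [1, 3]] = [[−5256, −15960], [1995, 6049]].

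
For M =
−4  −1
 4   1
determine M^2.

[[12, 3], [−12, −3]]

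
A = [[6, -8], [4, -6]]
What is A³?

tr A = 0 and det A = -4, so the characteristic polynomial is λ² − (0)λ + (-4) with roots 2 and -2.
Eigenvectors give P = [[2, 1], [1, 1]] with P⁻¹ = [[1, -1], [-1, 2]], and A = P·diag(2, -2)·P⁻¹.
Then A³ = P·diag(8, -8)·P⁻¹ = [[16, -8], [8, -8]] · [[1, -1], [-1, 2]] = [[24, -32], [16, -24]].

[[24, -32], [16, -24]]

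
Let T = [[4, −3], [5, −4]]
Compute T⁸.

T² = I (check: tr T = 0 and det T = −1), so T⁸ = I since 8 is even.

[[1, 0], [0, 1]]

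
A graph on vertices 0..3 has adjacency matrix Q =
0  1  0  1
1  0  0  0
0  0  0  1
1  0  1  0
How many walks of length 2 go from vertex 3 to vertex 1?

The number of length-2 walks from vertex 3 to vertex 1 is entry (3,1) of Q², where Q is the adjacency matrix.
Q² = [[2, 0, 1, 0], [0, 1, 0, 1], [1, 0, 1, 0], [0, 1, 0, 2]]

1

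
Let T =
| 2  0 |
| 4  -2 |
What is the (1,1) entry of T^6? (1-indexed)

tr T = 0 and det T = -4, so the characteristic polynomial is λ² − (0)λ + (-4) with roots 2 and -2.
Eigenvectors give P = [[1, 0], [1, -1]] with P⁻¹ = [[1, 0], [1, -1]], and T = P·diag(2, -2)·P⁻¹.
Then T^6 = P·diag(64, 64)·P⁻¹ = [[64, 0], [64, -64]] · [[1, 0], [1, -1]] = [[64, 0], [0, 64]].

64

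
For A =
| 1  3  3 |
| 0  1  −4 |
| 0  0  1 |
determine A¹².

A = I + N where N = [[0, 3, 3], [0, 0, −4], [0, 0, 0]] is strictly upper-triangular, so N³ = 0.
(I + N)¹² = I + 12·N + 66·N² = [[1, 36, −756], [0, 1, −48], [0, 0, 1]].

[[1, 36, −756], [0, 1, −48], [0, 0, 1]]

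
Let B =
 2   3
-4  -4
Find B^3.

B^2 = [[-8, -6], [8, 4]]
B^3 = [[8, 0], [0, 8]]

[[8, 0], [0, 8]]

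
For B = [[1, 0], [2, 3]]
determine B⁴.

B² = [[1, 0], [8, 9]]
B³ = [[1, 0], [26, 27]]
B⁴ = [[1, 0], [80, 81]]

[[1, 0], [80, 81]]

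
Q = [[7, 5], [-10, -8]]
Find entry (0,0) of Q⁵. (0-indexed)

tr Q = -1 and det Q = -6, so the characteristic polynomial is λ² − (-1)λ + (-6) with roots -3 and 2.
Eigenvectors give P = [[-1, -1], [2, 1]] with P⁻¹ = [[1, 1], [-2, -1]], and Q = P·diag(-3, 2)·P⁻¹.
Then Q⁵ = P·diag(-243, 32)·P⁻¹ = [[243, -32], [-486, 32]] · [[1, 1], [-2, -1]] = [[307, 275], [-550, -518]].

307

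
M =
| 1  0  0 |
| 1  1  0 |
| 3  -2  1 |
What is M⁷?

[[1, 0, 0], [7, 1, 0], [-21, -14, 1]]

M = I + N where N = [[0, 0, 0], [1, 0, 0], [3, -2, 0]] is strictly lower-triangular, so N³ = 0.
(I + N)⁷ = I + 7·N + 21·N² = [[1, 0, 0], [7, 1, 0], [-21, -14, 1]].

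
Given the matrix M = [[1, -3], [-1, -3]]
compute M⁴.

M² = [[4, 6], [2, 12]]
M³ = [[-2, -30], [-10, -42]]
M⁴ = [[28, 96], [32, 156]]

[[28, 96], [32, 156]]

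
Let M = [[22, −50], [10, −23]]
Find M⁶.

[[−2596, 6650], [−1330, 3389]]

tr M = −1 and det M = −6, so the characteristic polynomial is λ² − (−1)λ + (−6) with roots 2 and −3.
Eigenvectors give P = [[5, −2], [2, −1]] with P⁻¹ = [[1, −2], [2, −5]], and M = P·diag(2, −3)·P⁻¹.
Then M⁶ = P·diag(64, 729)·P⁻¹ = [[320, −1458], [128, −729]] · [[1, −2], [2, −5]] = [[−2596, 6650], [−1330, 3389]].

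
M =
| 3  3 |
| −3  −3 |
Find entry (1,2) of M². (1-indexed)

0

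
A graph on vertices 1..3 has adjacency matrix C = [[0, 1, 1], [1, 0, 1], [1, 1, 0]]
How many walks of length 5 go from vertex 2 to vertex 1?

The number of length-5 walks from vertex 2 to vertex 1 is entry (2,1) of C^5, where C is the adjacency matrix.
C^2 = [[2, 1, 1], [1, 2, 1], [1, 1, 2]]
C^3 = [[2, 3, 3], [3, 2, 3], [3, 3, 2]]
C^4 = [[6, 5, 5], [5, 6, 5], [5, 5, 6]]
C^5 = [[10, 11, 11], [11, 10, 11], [11, 11, 10]]

11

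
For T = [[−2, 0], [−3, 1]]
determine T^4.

[[16, 0], [15, 1]]

tr T = −1 and det T = −2, so the characteristic polynomial is λ² − (−1)λ + (−2) with roots −2 and 1.
Eigenvectors give P = [[1, 0], [1, −1]] with P⁻¹ = [[1, 0], [1, −1]], and T = P·diag(−2, 1)·P⁻¹.
Then T^4 = P·diag(16, 1)·P⁻¹ = [[16, 0], [16, −1]] · [[1, 0], [1, −1]] = [[16, 0], [15, 1]].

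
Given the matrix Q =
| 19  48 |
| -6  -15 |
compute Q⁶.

tr Q = 4 and det Q = 3, so the characteristic polynomial is λ² − (4)λ + (3) with roots 1 and 3.
Eigenvectors give P = [[-8, -3], [3, 1]] with P⁻¹ = [[1, 3], [-3, -8]], and Q = P·diag(1, 3)·P⁻¹.
Then Q⁶ = P·diag(1, 729)·P⁻¹ = [[-8, -2187], [3, 729]] · [[1, 3], [-3, -8]] = [[6553, 17472], [-2184, -5823]].

[[6553, 17472], [-2184, -5823]]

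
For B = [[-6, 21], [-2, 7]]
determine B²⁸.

B² = B (a projection; rank 1, trace 1), so B²⁸ = B.

[[-6, 21], [-2, 7]]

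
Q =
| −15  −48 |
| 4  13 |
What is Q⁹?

[[−78735, −236208], [19684, 59053]]

tr Q = −2 and det Q = −3, so the characteristic polynomial is λ² − (−2)λ + (−3) with roots 1 and −3.
Eigenvectors give P = [[−3, 4], [1, −1]] with P⁻¹ = [[1, 4], [1, 3]], and Q = P·diag(1, −3)·P⁻¹.
Then Q⁹ = P·diag(1, −19683)·P⁻¹ = [[−3, −78732], [1, 19683]] · [[1, 4], [1, 3]] = [[−78735, −236208], [19684, 59053]].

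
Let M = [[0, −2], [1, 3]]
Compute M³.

tr M = 3 and det M = 2, so the characteristic polynomial is λ² − (3)λ + (2) with roots 1 and 2.
Eigenvectors give P = [[−2, 1], [1, −1]] with P⁻¹ = [[−1, −1], [−1, −2]], and M = P·diag(1, 2)·P⁻¹.
Then M³ = P·diag(1, 8)·P⁻¹ = [[−2, 8], [1, −8]] · [[−1, −1], [−1, −2]] = [[−6, −14], [7, 15]].

[[−6, −14], [7, 15]]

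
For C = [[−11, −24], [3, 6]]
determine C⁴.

[[601, 1560], [−195, −504]]

tr C = −5 and det C = 6, so the characteristic polynomial is λ² − (−5)λ + (6) with roots −2 and −3.
Eigenvectors give P = [[−8, −3], [3, 1]] with P⁻¹ = [[1, 3], [−3, −8]], and C = P·diag(−2, −3)·P⁻¹.
Then C⁴ = P·diag(16, 81)·P⁻¹ = [[−128, −243], [48, 81]] · [[1, 3], [−3, −8]] = [[601, 1560], [−195, −504]].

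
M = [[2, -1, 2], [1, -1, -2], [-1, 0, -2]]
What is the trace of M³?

-10

M² = [[1, -1, 2], [3, 0, 8], [0, 1, 2]]
M³ = [[-1, 0, 0], [-2, -3, -10], [-1, -1, -6]]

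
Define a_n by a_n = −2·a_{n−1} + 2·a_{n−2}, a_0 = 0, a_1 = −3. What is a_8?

2688

With companion matrix B = [[−2, 2], [1, 0]], [a_n, a_{n−1}]ᵀ = B·[a_{n−1}, a_{n−2}]ᵀ, so [a_8, a_7]ᵀ = B⁷·[a_1, a_0]ᵀ.
B⁷ = [[−896, 656], [328, −240]], giving [a_8, a_7]ᵀ = [[2688], [−984]].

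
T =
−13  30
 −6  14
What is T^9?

[[−2053, 5130], [−1026, 2564]]

tr T = 1 and det T = −2, so the characteristic polynomial is λ² − (1)λ + (−2) with roots 2 and −1.
Eigenvectors give P = [[−2, −5], [−1, −2]] with P⁻¹ = [[2, −5], [−1, 2]], and T = P·diag(2, −1)·P⁻¹.
Then T^9 = P·diag(512, −1)·P⁻¹ = [[−1024, 5], [−512, 2]] · [[2, −5], [−1, 2]] = [[−2053, 5130], [−1026, 2564]].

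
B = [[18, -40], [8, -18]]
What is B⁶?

[[64, 0], [0, 64]]

tr B = 0 and det B = -4, so the characteristic polynomial is λ² − (0)λ + (-4) with roots -2 and 2.
Eigenvectors give P = [[2, -5], [1, -2]] with P⁻¹ = [[-2, 5], [-1, 2]], and B = P·diag(-2, 2)·P⁻¹.
Then B⁶ = P·diag(64, 64)·P⁻¹ = [[128, -320], [64, -128]] · [[-2, 5], [-1, 2]] = [[64, 0], [0, 64]].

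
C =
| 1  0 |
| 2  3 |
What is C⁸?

[[1, 0], [6560, 6561]]

tr C = 4 and det C = 3, so the characteristic polynomial is λ² − (4)λ + (3) with roots 1 and 3.
Eigenvectors give P = [[-1, 0], [1, -1]] with P⁻¹ = [[-1, 0], [-1, -1]], and C = P·diag(1, 3)·P⁻¹.
Then C⁸ = P·diag(1, 6561)·P⁻¹ = [[-1, 0], [1, -6561]] · [[-1, 0], [-1, -1]] = [[1, 0], [6560, 6561]].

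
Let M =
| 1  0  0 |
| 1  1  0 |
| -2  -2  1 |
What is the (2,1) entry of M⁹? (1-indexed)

9

M = I + N where N = [[0, 0, 0], [1, 0, 0], [-2, -2, 0]] is strictly lower-triangular, so N³ = 0.
(I + N)⁹ = I + 9·N + 36·N² = [[1, 0, 0], [9, 1, 0], [-90, -18, 1]].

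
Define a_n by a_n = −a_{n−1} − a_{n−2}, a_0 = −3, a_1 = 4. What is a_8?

With companion matrix T = [[−1, −1], [1, 0]], [a_n, a_{n−1}]ᵀ = T·[a_{n−1}, a_{n−2}]ᵀ, so [a_8, a_7]ᵀ = T^7·[a_1, a_0]ᵀ.
T^7 = [[−1, −1], [1, 0]], giving [a_8, a_7]ᵀ = [[−1], [4]].

−1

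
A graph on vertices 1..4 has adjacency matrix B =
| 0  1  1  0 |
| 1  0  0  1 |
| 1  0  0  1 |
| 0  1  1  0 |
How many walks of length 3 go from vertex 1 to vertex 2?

The number of length-3 walks from vertex 1 to vertex 2 is entry (1,2) of B³, where B is the adjacency matrix.
B² = [[2, 0, 0, 2], [0, 2, 2, 0], [0, 2, 2, 0], [2, 0, 0, 2]]
B³ = [[0, 4, 4, 0], [4, 0, 0, 4], [4, 0, 0, 4], [0, 4, 4, 0]]

4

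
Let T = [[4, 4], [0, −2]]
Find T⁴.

T² = [[16, 8], [0, 4]]
T³ = [[64, 48], [0, −8]]
T⁴ = [[256, 160], [0, 16]]

[[256, 160], [0, 16]]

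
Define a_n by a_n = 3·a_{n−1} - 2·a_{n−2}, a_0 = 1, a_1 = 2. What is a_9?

With companion matrix Q = [[3, -2], [1, 0]], [a_n, a_{n−1}]ᵀ = Q·[a_{n−1}, a_{n−2}]ᵀ, so [a_9, a_8]ᵀ = Q⁸·[a_1, a_0]ᵀ.
Q⁸ = [[511, -510], [255, -254]], giving [a_9, a_8]ᵀ = [[512], [256]].

512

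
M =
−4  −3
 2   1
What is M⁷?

[[−382, −381], [254, 253]]

tr M = −3 and det M = 2, so the characteristic polynomial is λ² − (−3)λ + (2) with roots −2 and −1.
Eigenvectors give P = [[−3, −1], [2, 1]] with P⁻¹ = [[−1, −1], [2, 3]], and M = P·diag(−2, −1)·P⁻¹.
Then M⁷ = P·diag(−128, −1)·P⁻¹ = [[384, 1], [−256, −1]] · [[−1, −1], [2, 3]] = [[−382, −381], [254, 253]].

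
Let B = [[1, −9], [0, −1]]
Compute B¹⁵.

[[1, −9], [0, −1]]

B² = I (check: tr B = 0 and det B = −1), so B¹⁵ = B since 15 is odd.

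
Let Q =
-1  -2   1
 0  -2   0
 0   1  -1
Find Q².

[[1, 7, -2], [0, 4, 0], [0, -3, 1]]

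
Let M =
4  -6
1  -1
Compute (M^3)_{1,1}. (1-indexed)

tr M = 3 and det M = 2, so the characteristic polynomial is λ² − (3)λ + (2) with roots 1 and 2.
Eigenvectors give P = [[-2, -3], [-1, -1]] with P⁻¹ = [[1, -3], [-1, 2]], and M = P·diag(1, 2)·P⁻¹.
Then M^3 = P·diag(1, 8)·P⁻¹ = [[-2, -24], [-1, -8]] · [[1, -3], [-1, 2]] = [[22, -42], [7, -13]].

22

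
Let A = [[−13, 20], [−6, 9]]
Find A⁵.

[[−1453, 2420], [−726, 1209]]

tr A = −4 and det A = 3, so the characteristic polynomial is λ² − (−4)λ + (3) with roots −3 and −1.
Eigenvectors give P = [[2, −5], [1, −3]] with P⁻¹ = [[3, −5], [1, −2]], and A = P·diag(−3, −1)·P⁻¹.
Then A⁵ = P·diag(−243, −1)·P⁻¹ = [[−486, 5], [−243, 3]] · [[3, −5], [1, −2]] = [[−1453, 2420], [−726, 1209]].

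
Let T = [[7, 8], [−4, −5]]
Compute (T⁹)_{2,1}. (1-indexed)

tr T = 2 and det T = −3, so the characteristic polynomial is λ² − (2)λ + (−3) with roots 3 and −1.
Eigenvectors give P = [[2, 1], [−1, −1]] with P⁻¹ = [[1, 1], [−1, −2]], and T = P·diag(3, −1)·P⁻¹.
Then T⁹ = P·diag(19683, −1)·P⁻¹ = [[39366, −1], [−19683, 1]] · [[1, 1], [−1, −2]] = [[39367, 39368], [−19684, −19685]].

−19684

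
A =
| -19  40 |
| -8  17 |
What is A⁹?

tr A = -2 and det A = -3, so the characteristic polynomial is λ² − (-2)λ + (-3) with roots -3 and 1.
Eigenvectors give P = [[5, 2], [2, 1]] with P⁻¹ = [[1, -2], [-2, 5]], and A = P·diag(-3, 1)·P⁻¹.
Then A⁹ = P·diag(-19683, 1)·P⁻¹ = [[-98415, 2], [-39366, 1]] · [[1, -2], [-2, 5]] = [[-98419, 196840], [-39368, 78737]].

[[-98419, 196840], [-39368, 78737]]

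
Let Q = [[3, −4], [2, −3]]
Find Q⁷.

Q² = I (check: tr Q = 0 and det Q = −1), so Q⁷ = Q since 7 is odd.

[[3, −4], [2, −3]]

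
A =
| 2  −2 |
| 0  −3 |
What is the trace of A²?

13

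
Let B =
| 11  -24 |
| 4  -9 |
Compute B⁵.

tr B = 2 and det B = -3, so the characteristic polynomial is λ² − (2)λ + (-3) with roots -1 and 3.
Eigenvectors give P = [[-2, -3], [-1, -1]] with P⁻¹ = [[1, -3], [-1, 2]], and B = P·diag(-1, 3)·P⁻¹.
Then B⁵ = P·diag(-1, 243)·P⁻¹ = [[2, -729], [1, -243]] · [[1, -3], [-1, 2]] = [[731, -1464], [244, -489]].

[[731, -1464], [244, -489]]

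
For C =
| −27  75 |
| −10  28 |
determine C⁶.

[[−3261, 9975], [−1330, 4054]]

tr C = 1 and det C = −6, so the characteristic polynomial is λ² − (1)λ + (−6) with roots −2 and 3.
Eigenvectors give P = [[3, −5], [1, −2]] with P⁻¹ = [[2, −5], [1, −3]], and C = P·diag(−2, 3)·P⁻¹.
Then C⁶ = P·diag(64, 729)·P⁻¹ = [[192, −3645], [64, −1458]] · [[2, −5], [1, −3]] = [[−3261, 9975], [−1330, 4054]].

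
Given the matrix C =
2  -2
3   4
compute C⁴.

C² = [[-2, -12], [18, 10]]
C³ = [[-40, -44], [66, 4]]
C⁴ = [[-212, -96], [144, -116]]

[[-212, -96], [144, -116]]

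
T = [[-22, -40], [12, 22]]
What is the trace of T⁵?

tr T = 0 and det T = -4, so the characteristic polynomial is λ² − (0)λ + (-4) with roots 2 and -2.
Eigenvectors give P = [[-5, -2], [3, 1]] with P⁻¹ = [[1, 2], [-3, -5]], and T = P·diag(2, -2)·P⁻¹.
Then T⁵ = P·diag(32, -32)·P⁻¹ = [[-160, 64], [96, -32]] · [[1, 2], [-3, -5]] = [[-352, -640], [192, 352]].

0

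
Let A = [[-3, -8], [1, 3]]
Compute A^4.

[[1, 0], [0, 1]]

A² = I (check: tr A = 0 and det A = -1), so A^4 = I since 4 is even.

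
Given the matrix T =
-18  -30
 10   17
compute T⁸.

tr T = -1 and det T = -6, so the characteristic polynomial is λ² − (-1)λ + (-6) with roots 2 and -3.
Eigenvectors give P = [[-3, 2], [2, -1]] with P⁻¹ = [[1, 2], [2, 3]], and T = P·diag(2, -3)·P⁻¹.
Then T⁸ = P·diag(256, 6561)·P⁻¹ = [[-768, 13122], [512, -6561]] · [[1, 2], [2, 3]] = [[25476, 37830], [-12610, -18659]].

[[25476, 37830], [-12610, -18659]]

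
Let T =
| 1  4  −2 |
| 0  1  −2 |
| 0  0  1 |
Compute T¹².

[[1, 48, −552], [0, 1, −24], [0, 0, 1]]

T = I + N where N = [[0, 4, −2], [0, 0, −2], [0, 0, 0]] is strictly upper-triangular, so N³ = 0.
(I + N)¹² = I + 12·N + 66·N² = [[1, 48, −552], [0, 1, −24], [0, 0, 1]].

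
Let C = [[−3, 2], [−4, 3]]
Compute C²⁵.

[[−3, 2], [−4, 3]]

C² = I (check: tr C = 0 and det C = −1), so C²⁵ = C since 25 is odd.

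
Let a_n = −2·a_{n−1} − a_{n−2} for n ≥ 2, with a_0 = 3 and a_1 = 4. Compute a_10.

With companion matrix A = [[−2, −1], [1, 0]], [a_n, a_{n−1}]ᵀ = A·[a_{n−1}, a_{n−2}]ᵀ, so [a_10, a_9]ᵀ = A^9·[a_1, a_0]ᵀ.
A^9 = [[−10, −9], [9, 8]], giving [a_10, a_9]ᵀ = [[−67], [60]].

−67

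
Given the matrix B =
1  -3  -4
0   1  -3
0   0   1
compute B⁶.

B = I + N where N = [[0, -3, -4], [0, 0, -3], [0, 0, 0]] is strictly upper-triangular, so N³ = 0.
(I + N)⁶ = I + 6·N + 15·N² = [[1, -18, 111], [0, 1, -18], [0, 0, 1]].

[[1, -18, 111], [0, 1, -18], [0, 0, 1]]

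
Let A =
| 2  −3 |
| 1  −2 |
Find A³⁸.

[[1, 0], [0, 1]]

A² = I (check: tr A = 0 and det A = −1), so A³⁸ = I since 38 is even.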